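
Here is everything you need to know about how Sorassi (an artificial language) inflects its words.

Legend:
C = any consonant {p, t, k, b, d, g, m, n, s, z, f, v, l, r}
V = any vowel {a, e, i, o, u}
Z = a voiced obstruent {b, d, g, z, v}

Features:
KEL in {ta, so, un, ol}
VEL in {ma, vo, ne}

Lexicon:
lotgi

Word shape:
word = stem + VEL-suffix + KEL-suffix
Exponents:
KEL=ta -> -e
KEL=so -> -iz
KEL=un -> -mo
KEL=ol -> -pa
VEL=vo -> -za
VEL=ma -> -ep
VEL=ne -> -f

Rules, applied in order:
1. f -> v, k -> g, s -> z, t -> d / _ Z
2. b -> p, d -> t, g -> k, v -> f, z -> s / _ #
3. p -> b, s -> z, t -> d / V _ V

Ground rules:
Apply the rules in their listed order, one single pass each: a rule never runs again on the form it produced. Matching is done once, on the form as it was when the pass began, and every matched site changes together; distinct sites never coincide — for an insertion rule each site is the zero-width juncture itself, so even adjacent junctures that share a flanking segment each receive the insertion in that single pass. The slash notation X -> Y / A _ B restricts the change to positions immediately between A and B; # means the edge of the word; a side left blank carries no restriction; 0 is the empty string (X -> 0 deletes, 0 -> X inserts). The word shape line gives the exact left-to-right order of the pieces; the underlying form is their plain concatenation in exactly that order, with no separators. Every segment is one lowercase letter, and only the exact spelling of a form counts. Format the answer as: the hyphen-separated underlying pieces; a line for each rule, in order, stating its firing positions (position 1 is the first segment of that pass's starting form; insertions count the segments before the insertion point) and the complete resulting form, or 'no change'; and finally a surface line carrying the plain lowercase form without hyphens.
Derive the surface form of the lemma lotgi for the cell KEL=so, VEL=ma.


underlying: lotgi-ep-iz
1. f -> v, k -> g, s -> z, t -> d / _ Z: fires at position(s) 3: lodgiepiz
2. b -> p, d -> t, g -> k, v -> f, z -> s / _ #: fires at position(s) 9: lodgiepis
3. p -> b, s -> z, t -> d / V _ V: fires at position(s) 7: lodgiebis
surface: lodgiebis


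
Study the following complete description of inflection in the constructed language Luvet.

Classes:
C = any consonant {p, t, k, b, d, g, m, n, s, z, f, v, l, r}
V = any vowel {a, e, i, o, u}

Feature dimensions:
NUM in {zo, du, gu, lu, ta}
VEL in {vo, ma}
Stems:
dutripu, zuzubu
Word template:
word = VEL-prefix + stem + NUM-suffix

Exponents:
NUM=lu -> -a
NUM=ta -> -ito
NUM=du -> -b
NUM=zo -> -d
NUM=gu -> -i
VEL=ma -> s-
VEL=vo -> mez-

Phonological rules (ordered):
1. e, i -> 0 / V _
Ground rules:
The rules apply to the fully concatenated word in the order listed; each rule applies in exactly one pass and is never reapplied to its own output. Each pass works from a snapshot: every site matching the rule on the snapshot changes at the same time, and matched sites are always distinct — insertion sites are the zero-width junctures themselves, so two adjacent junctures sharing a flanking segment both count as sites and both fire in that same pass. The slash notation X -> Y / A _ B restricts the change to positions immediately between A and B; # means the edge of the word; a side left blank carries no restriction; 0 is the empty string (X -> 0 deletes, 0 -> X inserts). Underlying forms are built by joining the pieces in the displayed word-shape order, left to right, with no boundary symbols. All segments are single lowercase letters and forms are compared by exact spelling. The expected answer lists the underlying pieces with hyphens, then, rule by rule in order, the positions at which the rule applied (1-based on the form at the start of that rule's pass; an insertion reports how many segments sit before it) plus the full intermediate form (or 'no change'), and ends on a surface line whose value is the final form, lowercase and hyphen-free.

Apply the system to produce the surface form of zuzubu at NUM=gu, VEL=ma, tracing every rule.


underlying: s-zuzubu-i
1. e, i -> 0 / V _: fires at position(s) 8: szuzubu
surface: szuzubu


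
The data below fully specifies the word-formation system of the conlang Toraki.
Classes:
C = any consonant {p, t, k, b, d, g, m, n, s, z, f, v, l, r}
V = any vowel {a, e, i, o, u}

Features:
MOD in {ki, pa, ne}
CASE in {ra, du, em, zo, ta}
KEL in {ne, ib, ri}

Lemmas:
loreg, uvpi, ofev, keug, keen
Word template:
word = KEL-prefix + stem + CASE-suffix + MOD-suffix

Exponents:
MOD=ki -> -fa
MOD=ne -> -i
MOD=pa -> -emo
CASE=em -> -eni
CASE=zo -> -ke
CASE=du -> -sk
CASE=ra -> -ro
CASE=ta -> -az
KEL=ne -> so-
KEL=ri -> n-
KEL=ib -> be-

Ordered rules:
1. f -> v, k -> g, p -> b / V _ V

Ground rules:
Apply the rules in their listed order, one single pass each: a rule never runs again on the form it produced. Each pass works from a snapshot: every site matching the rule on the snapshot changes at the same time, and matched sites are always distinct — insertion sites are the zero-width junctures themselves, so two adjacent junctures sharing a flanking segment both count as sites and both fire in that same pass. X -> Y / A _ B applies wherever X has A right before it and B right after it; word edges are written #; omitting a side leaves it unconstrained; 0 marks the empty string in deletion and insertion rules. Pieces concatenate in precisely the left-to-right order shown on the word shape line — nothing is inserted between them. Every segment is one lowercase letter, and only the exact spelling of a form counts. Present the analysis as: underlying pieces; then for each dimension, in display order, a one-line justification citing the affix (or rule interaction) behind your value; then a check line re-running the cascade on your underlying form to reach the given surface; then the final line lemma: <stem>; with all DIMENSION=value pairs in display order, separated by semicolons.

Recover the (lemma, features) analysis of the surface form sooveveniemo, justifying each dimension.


underlying: so-ofev-eni-emo
MOD=pa - signalled by the affix -emo
CASE=em - signalled by the affix -eni
KEL=ne - signalled by the affix so-
check: soofeveniemo -> sooveveniemo
lemma: ofev; MOD=pa; CASE=em; KEL=ne


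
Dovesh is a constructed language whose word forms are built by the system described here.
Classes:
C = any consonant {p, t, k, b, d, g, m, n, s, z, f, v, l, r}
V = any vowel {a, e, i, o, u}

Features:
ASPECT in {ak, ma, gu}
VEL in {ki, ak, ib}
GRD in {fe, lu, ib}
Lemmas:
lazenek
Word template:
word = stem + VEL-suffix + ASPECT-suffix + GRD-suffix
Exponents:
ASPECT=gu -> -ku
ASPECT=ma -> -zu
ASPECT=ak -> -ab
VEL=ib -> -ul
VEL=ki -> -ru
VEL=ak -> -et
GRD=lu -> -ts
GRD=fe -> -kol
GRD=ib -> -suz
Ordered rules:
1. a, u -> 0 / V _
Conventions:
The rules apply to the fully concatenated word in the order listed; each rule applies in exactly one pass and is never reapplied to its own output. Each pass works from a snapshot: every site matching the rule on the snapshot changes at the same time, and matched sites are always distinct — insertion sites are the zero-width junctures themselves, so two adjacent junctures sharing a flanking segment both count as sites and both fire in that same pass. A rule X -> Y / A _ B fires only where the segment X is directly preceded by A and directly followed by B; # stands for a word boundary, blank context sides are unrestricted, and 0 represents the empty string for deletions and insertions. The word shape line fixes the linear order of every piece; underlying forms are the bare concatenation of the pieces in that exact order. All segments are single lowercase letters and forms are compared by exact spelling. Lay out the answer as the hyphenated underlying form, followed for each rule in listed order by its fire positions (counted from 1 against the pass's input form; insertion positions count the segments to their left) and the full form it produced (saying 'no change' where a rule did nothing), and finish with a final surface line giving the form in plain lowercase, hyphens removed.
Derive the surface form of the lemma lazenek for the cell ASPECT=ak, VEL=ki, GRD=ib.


underlying: lazenek-ru-ab-suz
1. a, u -> 0 / V _: fires at position(s) 10: lazenekrubsuz
surface: lazenekrubsuz


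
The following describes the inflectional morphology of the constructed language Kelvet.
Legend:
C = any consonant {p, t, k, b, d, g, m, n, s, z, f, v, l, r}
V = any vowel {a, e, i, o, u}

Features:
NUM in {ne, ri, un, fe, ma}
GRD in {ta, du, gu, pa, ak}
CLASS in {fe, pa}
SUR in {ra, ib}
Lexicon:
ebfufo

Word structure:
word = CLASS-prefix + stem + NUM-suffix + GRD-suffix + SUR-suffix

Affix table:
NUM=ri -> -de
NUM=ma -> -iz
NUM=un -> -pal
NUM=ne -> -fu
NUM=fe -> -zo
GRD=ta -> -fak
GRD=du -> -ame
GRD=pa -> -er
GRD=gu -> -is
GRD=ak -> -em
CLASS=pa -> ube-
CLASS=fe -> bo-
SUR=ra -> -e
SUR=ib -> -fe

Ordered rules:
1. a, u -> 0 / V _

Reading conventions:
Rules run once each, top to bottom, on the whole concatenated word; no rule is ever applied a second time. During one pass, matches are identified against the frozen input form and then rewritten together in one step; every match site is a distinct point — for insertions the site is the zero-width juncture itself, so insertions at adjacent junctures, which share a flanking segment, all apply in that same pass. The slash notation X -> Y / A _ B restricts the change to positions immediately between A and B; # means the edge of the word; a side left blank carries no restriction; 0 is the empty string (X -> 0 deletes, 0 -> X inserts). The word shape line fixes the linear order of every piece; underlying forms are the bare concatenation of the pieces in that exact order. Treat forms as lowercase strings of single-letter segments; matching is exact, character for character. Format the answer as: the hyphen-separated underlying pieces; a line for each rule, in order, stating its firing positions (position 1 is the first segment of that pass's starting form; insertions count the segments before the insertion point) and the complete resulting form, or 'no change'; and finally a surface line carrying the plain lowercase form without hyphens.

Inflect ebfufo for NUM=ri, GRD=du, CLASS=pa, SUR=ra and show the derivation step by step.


underlying: ube-ebfufo-de-ame-e
1. a, u -> 0 / V _: fires at position(s) 12: ubeebfufodemee
surface: ubeebfufodemee


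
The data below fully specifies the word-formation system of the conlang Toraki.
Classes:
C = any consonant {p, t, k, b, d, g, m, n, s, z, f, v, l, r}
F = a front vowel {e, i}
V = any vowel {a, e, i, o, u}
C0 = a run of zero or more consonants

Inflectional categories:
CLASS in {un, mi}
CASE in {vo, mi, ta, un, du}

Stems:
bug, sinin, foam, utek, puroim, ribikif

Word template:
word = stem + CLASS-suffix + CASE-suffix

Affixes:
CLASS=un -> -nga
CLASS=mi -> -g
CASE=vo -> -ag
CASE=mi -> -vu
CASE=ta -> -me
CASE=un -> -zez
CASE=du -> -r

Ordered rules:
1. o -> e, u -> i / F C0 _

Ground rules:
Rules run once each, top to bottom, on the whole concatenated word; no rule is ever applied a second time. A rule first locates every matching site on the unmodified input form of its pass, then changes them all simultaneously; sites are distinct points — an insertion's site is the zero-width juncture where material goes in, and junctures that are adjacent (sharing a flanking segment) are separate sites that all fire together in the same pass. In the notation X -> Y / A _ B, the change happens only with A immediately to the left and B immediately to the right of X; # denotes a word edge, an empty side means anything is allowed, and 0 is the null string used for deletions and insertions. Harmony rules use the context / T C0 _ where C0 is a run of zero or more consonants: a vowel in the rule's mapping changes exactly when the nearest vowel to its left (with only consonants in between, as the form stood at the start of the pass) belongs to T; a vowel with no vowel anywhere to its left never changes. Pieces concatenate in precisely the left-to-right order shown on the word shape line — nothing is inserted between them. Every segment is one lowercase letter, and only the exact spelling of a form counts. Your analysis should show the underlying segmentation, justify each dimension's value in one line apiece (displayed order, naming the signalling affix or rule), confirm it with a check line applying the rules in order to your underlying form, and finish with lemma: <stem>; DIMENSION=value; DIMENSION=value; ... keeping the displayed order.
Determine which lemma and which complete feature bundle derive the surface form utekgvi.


underlying: utek-g-vu
CLASS=mi - signalled by the affix -g
CASE=mi - signalled by the affix -vu
check: utekgvu -> utekgvi
lemma: utek; CLASS=mi; CASE=mi


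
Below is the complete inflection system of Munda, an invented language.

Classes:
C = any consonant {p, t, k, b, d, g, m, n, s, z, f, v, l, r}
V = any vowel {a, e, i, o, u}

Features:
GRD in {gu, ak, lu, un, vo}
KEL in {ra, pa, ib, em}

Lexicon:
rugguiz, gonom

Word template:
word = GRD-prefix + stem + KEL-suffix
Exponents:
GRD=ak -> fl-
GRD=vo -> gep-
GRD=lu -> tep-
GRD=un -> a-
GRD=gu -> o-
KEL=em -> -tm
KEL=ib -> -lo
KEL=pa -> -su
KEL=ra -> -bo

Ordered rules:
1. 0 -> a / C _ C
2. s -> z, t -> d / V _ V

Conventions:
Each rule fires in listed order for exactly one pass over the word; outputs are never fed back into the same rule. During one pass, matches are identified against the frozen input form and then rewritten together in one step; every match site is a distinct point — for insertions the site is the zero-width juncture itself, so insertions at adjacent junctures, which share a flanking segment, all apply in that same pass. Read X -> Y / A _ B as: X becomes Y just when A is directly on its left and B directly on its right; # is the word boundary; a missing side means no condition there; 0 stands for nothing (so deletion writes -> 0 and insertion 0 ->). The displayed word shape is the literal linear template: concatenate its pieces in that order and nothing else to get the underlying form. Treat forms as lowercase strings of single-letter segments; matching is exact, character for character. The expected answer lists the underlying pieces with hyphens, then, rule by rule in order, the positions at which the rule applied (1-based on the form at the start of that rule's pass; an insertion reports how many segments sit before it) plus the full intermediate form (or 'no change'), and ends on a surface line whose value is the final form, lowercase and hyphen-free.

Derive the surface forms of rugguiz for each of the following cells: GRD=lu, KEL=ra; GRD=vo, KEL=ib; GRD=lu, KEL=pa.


cell GRD=lu, KEL=ra:
underlying: tep-rugguiz-bo
1. 0 -> a / C _ C: inserts after position(s) 3, 6, 10: teparugaguizabo
2. s -> z, t -> d / V _ V: no change
surface: teparugaguizabo

cell GRD=vo, KEL=ib:
underlying: gep-rugguiz-lo
1. 0 -> a / C _ C: inserts after position(s) 3, 6, 10: geparugaguizalo
2. s -> z, t -> d / V _ V: no change
surface: geparugaguizalo

cell GRD=lu, KEL=pa:
underlying: tep-rugguiz-su
1. 0 -> a / C _ C: inserts after position(s) 3, 6, 10: teparugaguizasu
2. s -> z, t -> d / V _ V: fires at position(s) 14: teparugaguizazu
surface: teparugaguizazu


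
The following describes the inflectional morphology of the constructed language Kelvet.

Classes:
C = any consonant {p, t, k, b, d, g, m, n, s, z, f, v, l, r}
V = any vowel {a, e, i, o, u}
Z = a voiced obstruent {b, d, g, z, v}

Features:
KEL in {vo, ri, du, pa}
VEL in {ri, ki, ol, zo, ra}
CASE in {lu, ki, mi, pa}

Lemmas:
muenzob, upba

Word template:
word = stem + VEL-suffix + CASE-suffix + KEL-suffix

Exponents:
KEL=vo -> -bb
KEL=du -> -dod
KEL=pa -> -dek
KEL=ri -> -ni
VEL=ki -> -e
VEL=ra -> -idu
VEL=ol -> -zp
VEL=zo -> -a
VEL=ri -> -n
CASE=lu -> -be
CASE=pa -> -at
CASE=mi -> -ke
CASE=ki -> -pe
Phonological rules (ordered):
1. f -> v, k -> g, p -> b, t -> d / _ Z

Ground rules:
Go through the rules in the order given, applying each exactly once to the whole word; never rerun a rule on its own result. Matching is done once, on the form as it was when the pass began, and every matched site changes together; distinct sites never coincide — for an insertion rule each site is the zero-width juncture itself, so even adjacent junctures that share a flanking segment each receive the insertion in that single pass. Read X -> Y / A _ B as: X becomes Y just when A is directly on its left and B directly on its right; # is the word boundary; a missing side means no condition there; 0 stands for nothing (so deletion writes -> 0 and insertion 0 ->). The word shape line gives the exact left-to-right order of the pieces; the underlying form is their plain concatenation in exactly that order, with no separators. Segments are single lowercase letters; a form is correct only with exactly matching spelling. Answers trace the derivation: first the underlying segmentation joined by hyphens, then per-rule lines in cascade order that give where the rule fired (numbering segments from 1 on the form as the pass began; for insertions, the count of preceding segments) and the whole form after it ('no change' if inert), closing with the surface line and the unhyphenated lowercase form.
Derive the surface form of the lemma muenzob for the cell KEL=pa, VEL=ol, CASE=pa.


underlying: muenzob-zp-at-dek
1. f -> v, k -> g, p -> b, t -> d / _ Z: fires at position(s) 11: muenzobzpaddek
surface: muenzobzpaddek


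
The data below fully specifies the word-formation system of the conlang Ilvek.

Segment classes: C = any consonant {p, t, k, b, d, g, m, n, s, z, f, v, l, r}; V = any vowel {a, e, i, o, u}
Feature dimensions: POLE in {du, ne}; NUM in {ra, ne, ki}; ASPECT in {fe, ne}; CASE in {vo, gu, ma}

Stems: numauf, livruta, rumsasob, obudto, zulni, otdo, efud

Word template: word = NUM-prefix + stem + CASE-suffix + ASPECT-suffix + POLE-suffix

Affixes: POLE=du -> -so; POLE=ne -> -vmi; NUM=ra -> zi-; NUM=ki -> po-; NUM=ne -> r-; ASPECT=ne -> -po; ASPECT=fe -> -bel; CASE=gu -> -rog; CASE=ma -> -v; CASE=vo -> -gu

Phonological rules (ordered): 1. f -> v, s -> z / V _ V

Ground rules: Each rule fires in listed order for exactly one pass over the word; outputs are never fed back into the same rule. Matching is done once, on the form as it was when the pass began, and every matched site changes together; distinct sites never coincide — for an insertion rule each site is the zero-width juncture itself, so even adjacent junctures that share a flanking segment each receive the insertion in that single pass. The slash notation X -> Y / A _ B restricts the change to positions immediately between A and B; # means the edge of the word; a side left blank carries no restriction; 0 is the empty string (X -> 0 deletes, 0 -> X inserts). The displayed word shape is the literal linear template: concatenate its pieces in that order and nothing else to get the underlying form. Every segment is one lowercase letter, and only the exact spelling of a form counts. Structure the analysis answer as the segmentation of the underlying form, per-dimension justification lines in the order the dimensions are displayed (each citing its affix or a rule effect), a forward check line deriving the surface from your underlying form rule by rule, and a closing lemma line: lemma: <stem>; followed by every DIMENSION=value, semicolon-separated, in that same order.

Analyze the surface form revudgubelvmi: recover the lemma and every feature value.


underlying: r-efud-gu-bel-vmi
POLE=ne - signalled by the affix -vmi
NUM=ne - signalled by the affix r-
ASPECT=fe - signalled by the affix -bel
CASE=vo - signalled by the affix -gu
check: refudgubelvmi -> revudgubelvmi
lemma: efud; POLE=ne; NUM=ne; ASPECT=fe; CASE=vo


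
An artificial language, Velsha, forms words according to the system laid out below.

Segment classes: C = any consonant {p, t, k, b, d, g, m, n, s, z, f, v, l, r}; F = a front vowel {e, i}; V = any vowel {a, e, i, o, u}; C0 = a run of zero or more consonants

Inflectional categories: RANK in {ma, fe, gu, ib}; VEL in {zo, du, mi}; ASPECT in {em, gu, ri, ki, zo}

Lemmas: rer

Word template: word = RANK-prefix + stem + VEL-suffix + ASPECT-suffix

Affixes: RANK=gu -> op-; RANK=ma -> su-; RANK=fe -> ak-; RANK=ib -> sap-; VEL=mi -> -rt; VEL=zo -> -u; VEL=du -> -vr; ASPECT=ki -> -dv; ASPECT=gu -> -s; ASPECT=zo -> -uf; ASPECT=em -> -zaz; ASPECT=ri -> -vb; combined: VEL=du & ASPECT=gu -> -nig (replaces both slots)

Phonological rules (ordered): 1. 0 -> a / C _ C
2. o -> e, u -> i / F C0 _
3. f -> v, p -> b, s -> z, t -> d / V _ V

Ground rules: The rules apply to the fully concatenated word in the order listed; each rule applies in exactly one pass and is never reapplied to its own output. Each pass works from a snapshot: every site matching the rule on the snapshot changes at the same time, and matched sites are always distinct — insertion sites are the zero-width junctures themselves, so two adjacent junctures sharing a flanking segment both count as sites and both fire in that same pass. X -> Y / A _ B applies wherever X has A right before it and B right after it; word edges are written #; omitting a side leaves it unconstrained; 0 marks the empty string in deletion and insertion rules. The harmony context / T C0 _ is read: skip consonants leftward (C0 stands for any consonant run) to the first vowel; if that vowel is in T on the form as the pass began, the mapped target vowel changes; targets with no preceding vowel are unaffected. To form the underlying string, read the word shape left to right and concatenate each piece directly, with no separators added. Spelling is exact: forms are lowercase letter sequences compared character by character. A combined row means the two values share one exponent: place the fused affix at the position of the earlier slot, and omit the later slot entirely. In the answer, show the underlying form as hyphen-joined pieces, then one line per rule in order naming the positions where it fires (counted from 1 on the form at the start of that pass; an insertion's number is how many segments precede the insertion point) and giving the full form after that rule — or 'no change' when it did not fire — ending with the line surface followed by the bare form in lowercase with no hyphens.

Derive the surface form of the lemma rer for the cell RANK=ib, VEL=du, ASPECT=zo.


underlying: sap-rer-vr-uf
1. 0 -> a / C _ C: inserts after position(s) 3, 6, 7: sapareravaruf
2. o -> e, u -> i / F C0 _: no change
3. f -> v, p -> b, s -> z, t -> d / V _ V: fires at position(s) 3: sabareravaruf
surface: sabareravaruf


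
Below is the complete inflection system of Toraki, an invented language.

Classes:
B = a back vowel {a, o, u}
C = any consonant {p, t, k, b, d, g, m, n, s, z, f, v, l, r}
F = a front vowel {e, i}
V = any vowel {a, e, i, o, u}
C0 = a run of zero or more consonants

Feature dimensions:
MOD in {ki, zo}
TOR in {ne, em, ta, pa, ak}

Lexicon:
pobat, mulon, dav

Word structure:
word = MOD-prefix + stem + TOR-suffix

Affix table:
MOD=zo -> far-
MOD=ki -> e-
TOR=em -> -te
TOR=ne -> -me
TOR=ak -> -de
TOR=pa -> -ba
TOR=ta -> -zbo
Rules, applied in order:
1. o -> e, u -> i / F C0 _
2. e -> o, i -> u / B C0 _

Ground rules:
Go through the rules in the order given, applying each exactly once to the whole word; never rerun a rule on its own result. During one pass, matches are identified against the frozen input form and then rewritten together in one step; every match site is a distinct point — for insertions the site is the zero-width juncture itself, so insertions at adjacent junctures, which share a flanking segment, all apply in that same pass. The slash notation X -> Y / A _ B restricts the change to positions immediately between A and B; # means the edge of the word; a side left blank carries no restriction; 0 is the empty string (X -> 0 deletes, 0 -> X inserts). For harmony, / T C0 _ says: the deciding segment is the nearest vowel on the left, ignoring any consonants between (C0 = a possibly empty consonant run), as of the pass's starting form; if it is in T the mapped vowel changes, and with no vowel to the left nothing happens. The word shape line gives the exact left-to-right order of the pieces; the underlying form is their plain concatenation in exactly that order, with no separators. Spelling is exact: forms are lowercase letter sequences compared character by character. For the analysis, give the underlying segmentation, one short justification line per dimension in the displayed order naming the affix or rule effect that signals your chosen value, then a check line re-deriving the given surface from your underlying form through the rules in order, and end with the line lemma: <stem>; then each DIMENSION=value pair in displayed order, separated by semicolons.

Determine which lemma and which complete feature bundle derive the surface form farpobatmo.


underlying: far-pobat-me
MOD=zo - signalled by the affix far-
TOR=ne - signalled by the affix -me
check: farpobatme -> farpobatme -> farpobatmo
lemma: pobat; MOD=zo; TOR=ne


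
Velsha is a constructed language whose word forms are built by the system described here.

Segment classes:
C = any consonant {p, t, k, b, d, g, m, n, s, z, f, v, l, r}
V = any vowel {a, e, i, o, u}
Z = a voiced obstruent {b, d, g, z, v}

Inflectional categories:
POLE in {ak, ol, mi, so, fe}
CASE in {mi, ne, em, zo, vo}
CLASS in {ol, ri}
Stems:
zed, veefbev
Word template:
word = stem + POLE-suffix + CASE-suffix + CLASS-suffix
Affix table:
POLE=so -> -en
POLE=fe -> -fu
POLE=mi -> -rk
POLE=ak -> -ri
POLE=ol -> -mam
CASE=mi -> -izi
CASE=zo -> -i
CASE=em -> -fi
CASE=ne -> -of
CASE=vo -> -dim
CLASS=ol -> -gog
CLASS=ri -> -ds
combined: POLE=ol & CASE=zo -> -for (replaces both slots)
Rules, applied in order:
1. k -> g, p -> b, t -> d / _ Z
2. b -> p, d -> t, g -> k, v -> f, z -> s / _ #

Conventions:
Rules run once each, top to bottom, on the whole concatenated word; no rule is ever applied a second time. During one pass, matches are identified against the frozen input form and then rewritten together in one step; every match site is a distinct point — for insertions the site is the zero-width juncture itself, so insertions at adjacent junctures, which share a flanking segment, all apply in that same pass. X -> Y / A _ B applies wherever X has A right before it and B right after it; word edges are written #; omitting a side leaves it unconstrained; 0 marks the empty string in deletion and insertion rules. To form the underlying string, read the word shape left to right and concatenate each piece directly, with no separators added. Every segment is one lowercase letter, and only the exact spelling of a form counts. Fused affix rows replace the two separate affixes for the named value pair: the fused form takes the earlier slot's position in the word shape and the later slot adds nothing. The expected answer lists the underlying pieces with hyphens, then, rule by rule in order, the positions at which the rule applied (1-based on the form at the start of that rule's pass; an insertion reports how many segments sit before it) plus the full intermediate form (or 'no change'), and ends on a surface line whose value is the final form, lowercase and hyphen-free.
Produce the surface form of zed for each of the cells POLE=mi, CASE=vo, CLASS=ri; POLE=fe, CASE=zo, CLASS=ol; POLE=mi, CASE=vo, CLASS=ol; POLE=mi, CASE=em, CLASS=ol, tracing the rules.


cell POLE=mi, CASE=vo, CLASS=ri:
underlying: zed-rk-dim-ds
1. k -> g, p -> b, t -> d / _ Z: fires at position(s) 5: zedrgdimds
2. b -> p, d -> t, g -> k, v -> f, z -> s / _ #: no change
surface: zedrgdimds

cell POLE=fe, CASE=zo, CLASS=ol:
underlying: zed-fu-i-gog
1. k -> g, p -> b, t -> d / _ Z: no change
2. b -> p, d -> t, g -> k, v -> f, z -> s / _ #: fires at position(s) 9: zedfuigok
surface: zedfuigok

cell POLE=mi, CASE=vo, CLASS=ol:
underlying: zed-rk-dim-gog
1. k -> g, p -> b, t -> d / _ Z: fires at position(s) 5: zedrgdimgog
2. b -> p, d -> t, g -> k, v -> f, z -> s / _ #: fires at position(s) 11: zedrgdimgok
surface: zedrgdimgok

cell POLE=mi, CASE=em, CLASS=ol:
underlying: zed-rk-fi-gog
1. k -> g, p -> b, t -> d / _ Z: no change
2. b -> p, d -> t, g -> k, v -> f, z -> s / _ #: fires at position(s) 10: zedrkfigok
surface: zedrkfigok


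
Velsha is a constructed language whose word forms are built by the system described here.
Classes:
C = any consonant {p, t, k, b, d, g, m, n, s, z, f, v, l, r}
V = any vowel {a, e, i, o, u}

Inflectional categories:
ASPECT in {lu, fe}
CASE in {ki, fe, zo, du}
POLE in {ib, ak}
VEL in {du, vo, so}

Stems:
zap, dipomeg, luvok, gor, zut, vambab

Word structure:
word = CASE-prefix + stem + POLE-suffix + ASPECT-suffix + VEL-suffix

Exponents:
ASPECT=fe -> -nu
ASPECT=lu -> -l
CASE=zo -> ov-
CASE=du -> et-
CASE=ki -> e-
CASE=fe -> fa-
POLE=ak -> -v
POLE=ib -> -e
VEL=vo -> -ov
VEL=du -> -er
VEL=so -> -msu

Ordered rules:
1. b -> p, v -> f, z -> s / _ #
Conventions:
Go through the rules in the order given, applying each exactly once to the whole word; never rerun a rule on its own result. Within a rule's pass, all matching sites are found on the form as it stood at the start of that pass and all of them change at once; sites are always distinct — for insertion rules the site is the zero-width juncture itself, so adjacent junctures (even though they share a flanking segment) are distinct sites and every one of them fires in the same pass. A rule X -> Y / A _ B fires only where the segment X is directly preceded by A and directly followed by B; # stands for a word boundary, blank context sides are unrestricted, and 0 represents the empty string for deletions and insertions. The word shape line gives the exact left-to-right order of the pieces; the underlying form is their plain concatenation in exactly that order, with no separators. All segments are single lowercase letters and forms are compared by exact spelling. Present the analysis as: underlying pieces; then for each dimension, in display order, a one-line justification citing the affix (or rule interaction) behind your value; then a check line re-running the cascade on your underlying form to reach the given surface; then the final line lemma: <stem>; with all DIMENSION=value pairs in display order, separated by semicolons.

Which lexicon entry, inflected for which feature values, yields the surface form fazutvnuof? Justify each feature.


underlying: fa-zut-v-nu-ov
ASPECT=fe - signalled by the affix -nu
CASE=fe - signalled by the affix fa-
POLE=ak - signalled by the affix -v
VEL=vo - signalled by the affix -ov
check: fazutvnuov -> fazutvnuof
lemma: zut; ASPECT=fe; CASE=fe; POLE=ak; VEL=vo


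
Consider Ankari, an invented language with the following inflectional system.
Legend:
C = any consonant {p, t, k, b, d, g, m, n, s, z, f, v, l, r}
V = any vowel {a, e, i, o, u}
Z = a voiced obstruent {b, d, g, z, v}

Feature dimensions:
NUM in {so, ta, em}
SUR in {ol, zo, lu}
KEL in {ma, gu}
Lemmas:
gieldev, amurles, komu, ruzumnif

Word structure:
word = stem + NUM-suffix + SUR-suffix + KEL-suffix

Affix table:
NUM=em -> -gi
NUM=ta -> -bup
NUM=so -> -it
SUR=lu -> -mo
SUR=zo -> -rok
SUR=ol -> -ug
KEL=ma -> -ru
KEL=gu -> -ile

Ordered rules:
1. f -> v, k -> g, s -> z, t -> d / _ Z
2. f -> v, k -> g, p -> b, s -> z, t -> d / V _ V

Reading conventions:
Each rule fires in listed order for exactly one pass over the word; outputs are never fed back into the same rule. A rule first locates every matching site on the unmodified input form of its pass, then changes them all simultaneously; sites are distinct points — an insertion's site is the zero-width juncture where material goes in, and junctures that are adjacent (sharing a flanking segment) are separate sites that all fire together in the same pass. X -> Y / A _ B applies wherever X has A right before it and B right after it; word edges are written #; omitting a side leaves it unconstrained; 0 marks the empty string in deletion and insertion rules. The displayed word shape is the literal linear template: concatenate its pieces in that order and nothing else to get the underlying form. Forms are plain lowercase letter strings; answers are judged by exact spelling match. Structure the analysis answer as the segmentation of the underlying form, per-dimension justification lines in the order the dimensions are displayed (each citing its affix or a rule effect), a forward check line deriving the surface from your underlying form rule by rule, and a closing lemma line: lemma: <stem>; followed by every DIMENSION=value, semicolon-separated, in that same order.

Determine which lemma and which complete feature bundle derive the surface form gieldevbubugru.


underlying: gieldev-bup-ug-ru
NUM=ta - signalled by the affix -bup
SUR=ol - signalled by the affix -ug
KEL=ma - signalled by the affix -ru
check: gieldevbupugru -> gieldevbupugru -> gieldevbubugru
lemma: gieldev; NUM=ta; SUR=ol; KEL=ma


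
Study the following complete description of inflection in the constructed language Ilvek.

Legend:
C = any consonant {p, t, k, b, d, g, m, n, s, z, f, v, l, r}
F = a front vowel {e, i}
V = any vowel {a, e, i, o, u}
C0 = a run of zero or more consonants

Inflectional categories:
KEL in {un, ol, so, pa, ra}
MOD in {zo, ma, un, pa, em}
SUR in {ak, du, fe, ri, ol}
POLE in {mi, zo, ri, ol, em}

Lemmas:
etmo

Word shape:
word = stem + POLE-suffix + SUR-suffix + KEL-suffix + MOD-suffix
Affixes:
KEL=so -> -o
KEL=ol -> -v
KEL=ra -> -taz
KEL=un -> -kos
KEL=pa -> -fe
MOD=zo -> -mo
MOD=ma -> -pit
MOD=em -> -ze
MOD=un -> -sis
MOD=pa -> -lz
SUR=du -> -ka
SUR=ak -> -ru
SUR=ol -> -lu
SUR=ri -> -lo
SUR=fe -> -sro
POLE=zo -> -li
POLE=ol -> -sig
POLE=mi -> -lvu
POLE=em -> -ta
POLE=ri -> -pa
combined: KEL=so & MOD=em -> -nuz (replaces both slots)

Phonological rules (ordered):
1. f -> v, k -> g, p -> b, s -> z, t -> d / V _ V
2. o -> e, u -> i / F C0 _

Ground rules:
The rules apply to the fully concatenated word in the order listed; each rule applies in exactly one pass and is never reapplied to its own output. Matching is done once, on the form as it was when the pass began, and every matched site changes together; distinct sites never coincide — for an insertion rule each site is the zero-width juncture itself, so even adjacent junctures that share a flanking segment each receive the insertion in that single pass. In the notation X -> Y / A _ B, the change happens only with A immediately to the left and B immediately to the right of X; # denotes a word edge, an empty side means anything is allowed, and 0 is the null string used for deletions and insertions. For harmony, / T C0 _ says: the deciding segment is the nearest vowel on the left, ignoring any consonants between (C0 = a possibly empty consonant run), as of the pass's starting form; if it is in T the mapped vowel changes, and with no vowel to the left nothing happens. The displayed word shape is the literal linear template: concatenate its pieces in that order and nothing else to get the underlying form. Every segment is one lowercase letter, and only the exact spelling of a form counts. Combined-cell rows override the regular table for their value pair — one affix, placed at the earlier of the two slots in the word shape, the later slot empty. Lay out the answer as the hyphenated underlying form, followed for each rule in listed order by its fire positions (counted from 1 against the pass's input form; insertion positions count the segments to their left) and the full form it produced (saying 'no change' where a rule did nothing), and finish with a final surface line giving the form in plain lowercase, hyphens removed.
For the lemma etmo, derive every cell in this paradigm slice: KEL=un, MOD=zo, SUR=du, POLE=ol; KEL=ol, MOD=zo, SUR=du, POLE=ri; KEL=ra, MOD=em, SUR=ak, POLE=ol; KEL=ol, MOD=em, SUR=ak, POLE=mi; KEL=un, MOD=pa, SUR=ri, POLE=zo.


cell KEL=un, MOD=zo, SUR=du, POLE=ol:
underlying: etmo-sig-ka-kos-mo
1. f -> v, k -> g, p -> b, s -> z, t -> d / V _ V: fires at position(s) 5, 10: etmozigkagosmo
2. o -> e, u -> i / F C0 _: fires at position(s) 4: etmezigkagosmo
surface: etmezigkagosmo

cell KEL=ol, MOD=zo, SUR=du, POLE=ri:
underlying: etmo-pa-ka-v-mo
1. f -> v, k -> g, p -> b, s -> z, t -> d / V _ V: fires at position(s) 5, 7: etmobagavmo
2. o -> e, u -> i / F C0 _: fires at position(s) 4: etmebagavmo
surface: etmebagavmo

cell KEL=ra, MOD=em, SUR=ak, POLE=ol:
underlying: etmo-sig-ru-taz-ze
1. f -> v, k -> g, p -> b, s -> z, t -> d / V _ V: fires at position(s) 5, 10: etmozigrudazze
2. o -> e, u -> i / F C0 _: fires at position(s) 4, 9: etmezigridazze
surface: etmezigridazze

cell KEL=ol, MOD=em, SUR=ak, POLE=mi:
underlying: etmo-lvu-ru-v-ze
1. f -> v, k -> g, p -> b, s -> z, t -> d / V _ V: no change
2. o -> e, u -> i / F C0 _: fires at position(s) 4: etmelvuruvze
surface: etmelvuruvze

cell KEL=un, MOD=pa, SUR=ri, POLE=zo:
underlying: etmo-li-lo-kos-lz
1. f -> v, k -> g, p -> b, s -> z, t -> d / V _ V: fires at position(s) 9: etmolilogoslz
2. o -> e, u -> i / F C0 _: fires at position(s) 4, 8: etmelilegoslz
surface: etmelilegoslz


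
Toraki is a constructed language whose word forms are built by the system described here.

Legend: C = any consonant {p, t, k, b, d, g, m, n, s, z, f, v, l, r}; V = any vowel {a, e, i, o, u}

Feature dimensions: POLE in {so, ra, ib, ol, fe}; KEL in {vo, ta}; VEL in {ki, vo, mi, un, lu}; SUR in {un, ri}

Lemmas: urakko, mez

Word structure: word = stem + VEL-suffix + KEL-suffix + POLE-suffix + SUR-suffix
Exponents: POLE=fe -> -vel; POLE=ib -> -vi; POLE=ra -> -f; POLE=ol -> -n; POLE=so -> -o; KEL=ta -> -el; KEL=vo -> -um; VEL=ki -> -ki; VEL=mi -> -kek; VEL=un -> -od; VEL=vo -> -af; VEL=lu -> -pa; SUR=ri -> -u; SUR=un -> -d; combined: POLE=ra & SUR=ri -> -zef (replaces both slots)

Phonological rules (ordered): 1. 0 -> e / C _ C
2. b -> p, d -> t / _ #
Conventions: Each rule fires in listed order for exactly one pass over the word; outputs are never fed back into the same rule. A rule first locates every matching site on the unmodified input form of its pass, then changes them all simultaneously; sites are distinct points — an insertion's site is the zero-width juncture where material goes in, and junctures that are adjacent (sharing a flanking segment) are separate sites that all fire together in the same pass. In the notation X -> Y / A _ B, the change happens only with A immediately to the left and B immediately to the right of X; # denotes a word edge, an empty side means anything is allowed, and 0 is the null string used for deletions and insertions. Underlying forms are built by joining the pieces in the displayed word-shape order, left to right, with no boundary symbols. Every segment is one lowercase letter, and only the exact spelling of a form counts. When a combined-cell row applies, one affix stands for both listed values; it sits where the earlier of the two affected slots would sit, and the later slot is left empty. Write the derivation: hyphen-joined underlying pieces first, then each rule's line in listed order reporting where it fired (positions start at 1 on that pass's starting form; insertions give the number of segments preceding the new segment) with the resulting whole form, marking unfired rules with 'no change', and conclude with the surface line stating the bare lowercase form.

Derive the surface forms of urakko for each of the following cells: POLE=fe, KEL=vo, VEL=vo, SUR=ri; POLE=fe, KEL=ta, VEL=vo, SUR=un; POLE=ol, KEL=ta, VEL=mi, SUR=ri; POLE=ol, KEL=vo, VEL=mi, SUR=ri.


cell POLE=fe, KEL=vo, VEL=vo, SUR=ri:
underlying: urakko-af-um-vel-u
1. 0 -> e / C _ C: inserts after position(s) 4, 10: urakekoafumevelu
2. b -> p, d -> t / _ #: no change
surface: urakekoafumevelu

cell POLE=fe, KEL=ta, VEL=vo, SUR=un:
underlying: urakko-af-el-vel-d
1. 0 -> e / C _ C: inserts after position(s) 4, 10, 13: urakekoafeleveled
2. b -> p, d -> t / _ #: fires at position(s) 17: urakekoafelevelet
surface: urakekoafelevelet

cell POLE=ol, KEL=ta, VEL=mi, SUR=ri:
underlying: urakko-kek-el-n-u
1. 0 -> e / C _ C: inserts after position(s) 4, 11: urakekokekelenu
2. b -> p, d -> t / _ #: no change
surface: urakekokekelenu

cell POLE=ol, KEL=vo, VEL=mi, SUR=ri:
underlying: urakko-kek-um-n-u
1. 0 -> e / C _ C: inserts after position(s) 4, 11: urakekokekumenu
2. b -> p, d -> t / _ #: no change
surface: urakekokekumenu


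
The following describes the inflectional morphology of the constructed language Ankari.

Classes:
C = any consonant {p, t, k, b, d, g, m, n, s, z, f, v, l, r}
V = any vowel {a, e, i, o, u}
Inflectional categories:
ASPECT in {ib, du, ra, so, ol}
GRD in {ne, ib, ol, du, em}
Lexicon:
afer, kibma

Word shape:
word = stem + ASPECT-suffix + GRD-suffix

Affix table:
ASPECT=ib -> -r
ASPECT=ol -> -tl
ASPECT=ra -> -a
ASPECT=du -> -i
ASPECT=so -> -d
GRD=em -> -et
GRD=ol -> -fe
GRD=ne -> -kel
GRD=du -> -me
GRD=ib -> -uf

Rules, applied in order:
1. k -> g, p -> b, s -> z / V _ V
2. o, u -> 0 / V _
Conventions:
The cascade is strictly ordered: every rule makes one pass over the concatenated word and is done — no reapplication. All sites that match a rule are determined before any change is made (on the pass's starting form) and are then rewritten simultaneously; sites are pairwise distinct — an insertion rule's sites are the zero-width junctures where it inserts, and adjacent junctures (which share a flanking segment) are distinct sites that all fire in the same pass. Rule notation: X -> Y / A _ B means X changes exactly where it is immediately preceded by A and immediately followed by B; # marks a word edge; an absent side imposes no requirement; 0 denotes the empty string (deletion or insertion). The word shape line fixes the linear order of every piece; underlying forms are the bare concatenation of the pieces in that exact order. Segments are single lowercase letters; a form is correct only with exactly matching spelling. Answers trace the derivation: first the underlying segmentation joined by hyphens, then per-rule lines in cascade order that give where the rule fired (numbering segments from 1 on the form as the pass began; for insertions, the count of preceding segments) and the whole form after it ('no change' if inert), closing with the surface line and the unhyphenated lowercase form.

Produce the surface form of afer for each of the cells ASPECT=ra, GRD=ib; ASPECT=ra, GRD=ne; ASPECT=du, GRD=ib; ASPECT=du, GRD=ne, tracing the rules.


cell ASPECT=ra, GRD=ib:
underlying: afer-a-uf
1. k -> g, p -> b, s -> z / V _ V: no change
2. o, u -> 0 / V _: fires at position(s) 6: aferaf
surface: aferaf

cell ASPECT=ra, GRD=ne:
underlying: afer-a-kel
1. k -> g, p -> b, s -> z / V _ V: fires at position(s) 6: aferagel
2. o, u -> 0 / V _: no change
surface: aferagel

cell ASPECT=du, GRD=ib:
underlying: afer-i-uf
1. k -> g, p -> b, s -> z / V _ V: no change
2. o, u -> 0 / V _: fires at position(s) 6: aferif
surface: aferif

cell ASPECT=du, GRD=ne:
underlying: afer-i-kel
1. k -> g, p -> b, s -> z / V _ V: fires at position(s) 6: aferigel
2. o, u -> 0 / V _: no change
surface: aferigel
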